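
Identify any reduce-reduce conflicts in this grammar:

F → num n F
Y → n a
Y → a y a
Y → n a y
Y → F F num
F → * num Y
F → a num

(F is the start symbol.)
A reduce-reduce conflict occurs when an LR(0) state has two complete items [A → α .] and [B → β .] — both call for a reduction, and with no lookahead the parser cannot choose between them.

Augment with F' → F and build the canonical LR(0) collection (I0 = CLOSURE({[F' → . F]}), then GOTO on every symbol after a dot until no new states appear). It has 19 states:
  I0: { [F → . * num Y], [F → . a num], [F → . num n F], [F' → . F] }  — shift
  I1: { [F → * . num Y] }  — shift
  I2: { [F' → F .] }  — accept
  I3: { [F → a . num] }  — shift
  I4: { [F → num . n F] }  — shift
  I5: { [F → . * num Y], [F → . a num], [F → . num n F], [F → num n . F] }  — shift
  I6: { [F → num n F .] }  — reduce
  I7: { [F → a num .] }  — reduce
  I8: { [F → * num . Y], [F → . * num Y], [F → . a num], [F → . num n F], [Y → . F F num], [Y → . a y a], [Y → . n a y], [Y → . n a] }  — shift
  I9: { [F → . * num Y], [F → . a num], [F → . num n F], [Y → F . F num] }  — shift
  I10: { [F → * num Y .] }  — reduce
  I11: { [F → a . num], [Y → a . y a] }  — shift
  I12: { [Y → n . a y], [Y → n . a] }  — shift
  I13: { [Y → n a . y], [Y → n a .] }  — shift, reduce
  I14: { [Y → n a y .] }  — reduce
  I15: { [Y → a y . a] }  — shift
  I16: { [Y → a y a .] }  — reduce
  I17: { [Y → F F . num] }  — shift
  I18: { [Y → F F num .] }  — reduce

No state contains more than one complete item.

Answer: No reduce-reduce conflicts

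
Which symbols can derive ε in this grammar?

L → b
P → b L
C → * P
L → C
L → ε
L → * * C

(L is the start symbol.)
{ 'L' }

ε-productions: L → ε
So L is immediately nullable.
No further non-terminal can be added: every production for the remaining non-terminals contains a terminal or a non-nullable non-terminal.
Nullable = { 'L' }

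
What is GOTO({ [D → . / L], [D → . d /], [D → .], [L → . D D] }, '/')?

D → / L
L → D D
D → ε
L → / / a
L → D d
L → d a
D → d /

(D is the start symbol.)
{ [D → . / L], [D → . d /], [D → .], [D → / . L], [L → . / / a], [L → . D D], [L → . D d], [L → . d a] }

GOTO(I, '/') = CLOSURE({ [A → αX.β] : [A → α.Xβ] ∈ I, X = '/' })

Items with dot before '/', with the dot advanced:
  [D → . / L] → [D → / . L]
Closure of the advanced items:
  [D → / . L] has the dot before L: add [L → . D D], [L → . / / a], [L → . D d], [L → . d a]
  [L → . D D] has the dot before D: add [D → . / L], [D → .], [D → . d /]

GOTO = { [D → . / L], [D → . d /], [D → .], [D → / . L], [L → . / / a], [L → . D D], [L → . D d], [L → . d a] }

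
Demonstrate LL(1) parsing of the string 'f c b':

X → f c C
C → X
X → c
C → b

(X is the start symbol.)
LL(1) parsing maintains a stack (initially the start symbol over $) and the input. At each step: if the stack top is a terminal, match it against the current input token; if it is a non-terminal N, replace it with the RHS of M[N, lookahead] (the unique production whose predict set contains the lookahead).

Stack is shown with the top on the left.

Stack    Input    Action
------------------------
X $      f c b $  output X → f c C
f c C $  f c b $  match 'f'
c C $    c b $    match 'c'
C $      b $      output C → b
b $      b $      match 'b'
$        $        accept

The string is accepted.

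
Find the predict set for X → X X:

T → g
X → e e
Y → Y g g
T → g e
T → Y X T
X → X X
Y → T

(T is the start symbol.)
PREDICT(X → X X) = (FIRST(RHS) \ {ε}) ∪ (FOLLOW(X) if ε ∈ FIRST(RHS), i.e. RHS ⇒* ε)
FIRST(X) = { 'e' }
FIRST(X X) = { 'e' }
ε ∉ FIRST(X X), so FOLLOW(X) is not added.
PREDICT(X → X X) = { 'e' }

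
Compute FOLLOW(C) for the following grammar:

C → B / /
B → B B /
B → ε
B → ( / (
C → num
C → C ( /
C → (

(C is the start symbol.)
{ $, '(' }

To compute FOLLOW(C), find every occurrence of C on a right-hand side N → α C β: add FIRST(β) \ {ε}, and if β is empty or nullable also add FOLLOW(N). Iterate to a fixed point.

C is the start symbol, so $ ∈ FOLLOW(C).
In C → C ( /: C is followed by '(' '/', add FIRST('(' '/') \ {ε} = { '(' }

Taking the union: FOLLOW(C) = { $, '(' }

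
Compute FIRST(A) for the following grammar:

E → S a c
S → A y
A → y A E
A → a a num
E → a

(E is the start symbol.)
From A → y A E:
  - y is a terminal: add 'y' and stop
From A → a a num:
  - a is a terminal: add 'a' and stop

Collecting: FIRST(A) = { 'a', 'y' }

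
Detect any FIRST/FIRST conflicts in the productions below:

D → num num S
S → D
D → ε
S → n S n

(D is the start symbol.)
No FIRST/FIRST conflicts.

A FIRST/FIRST conflict occurs when two productions N → α and N → β for the same non-terminal have FIRST(α) ∩ FIRST(β) ≠ ∅ (with ε ∈ FIRST of a nullable right-hand side, so two nullable alternatives also conflict).

FIRST sets of the non-terminals at (or reachable through a nullable prefix from) the front of some alternative:
  FIRST(D) = { 'num', ε }

Productions for D:
  D → num num S: FIRST = { 'num' }
  D → ε: FIRST = { ε }
Productions for S:
  S → D: FIRST = { 'num', ε }
  S → n S n: FIRST = { 'n' }

All alternatives of each non-terminal have pairwise disjoint FIRST sets.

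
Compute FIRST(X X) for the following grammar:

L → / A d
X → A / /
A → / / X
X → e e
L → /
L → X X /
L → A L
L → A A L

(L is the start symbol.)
{ '/', 'e' }

FIRST sets of the non-terminals involved (from the grammar, by fixed-point iteration):
  FIRST(X) = { '/', 'e' }

To compute FIRST(X X), process the symbols left to right:
Symbol X is a non-terminal. Add FIRST(X) \ {ε} = { '/', 'e' }
X is not nullable (ε ∉ FIRST(X)), so stop here.
FIRST(X X) = { '/', 'e' }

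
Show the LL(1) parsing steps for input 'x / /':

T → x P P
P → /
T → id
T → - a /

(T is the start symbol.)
LL(1) parsing maintains a stack (initially the start symbol over $) and the input. At each step: if the stack top is a terminal, match it against the current input token; if it is a non-terminal N, replace it with the RHS of M[N, lookahead] (the unique production whose predict set contains the lookahead).

Stack is shown with the top on the left.

Stack    Input    Action
------------------------
T $      x / / $  output T → x P P
x P P $  x / / $  match 'x'
P P $    / / $    output P → /
/ P $    / / $    match '/'
P $      / $      output P → /
/ $      / $      match '/'
$        $        accept

The string is accepted.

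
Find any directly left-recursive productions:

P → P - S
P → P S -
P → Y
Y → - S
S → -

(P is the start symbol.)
P → P - S: LEFT RECURSIVE (starts with P)
P → P S -: LEFT RECURSIVE (starts with P)
P → Y: starts with Y
Y → - S: starts with '-'
S → -: starts with '-'

The grammar has direct left recursion on: P.

Answer: Yes, P is left-recursive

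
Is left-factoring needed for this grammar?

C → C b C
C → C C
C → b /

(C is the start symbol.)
Yes, C has productions with common prefix 'C'

Left-factoring is needed when two productions for the same non-terminal
share a common prefix on the right-hand side.

Productions for C:
  C → C b C
  C → C C
  C → b /

Found common prefix 'C' in productions for C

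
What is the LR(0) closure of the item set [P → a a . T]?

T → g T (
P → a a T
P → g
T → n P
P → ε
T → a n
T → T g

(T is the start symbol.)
To compute CLOSURE, for each item [A → α.Bβ] where B is a non-terminal, add [B → .γ] for all productions B → γ; repeat for the newly added items until nothing changes.

Start with: [P → a a . T]
  [P → a a . T] has the dot before T: add [T → . g T (], [T → . n P], [T → . a n], [T → . T g]
No further items can be added.

CLOSURE = { [P → a a . T], [T → . T g], [T → . a n], [T → . g T (], [T → . n P] }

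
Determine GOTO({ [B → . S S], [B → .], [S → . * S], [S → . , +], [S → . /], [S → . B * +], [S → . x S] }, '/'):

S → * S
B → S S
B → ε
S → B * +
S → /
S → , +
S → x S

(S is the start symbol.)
GOTO(I, '/') = CLOSURE({ [A → αX.β] : [A → α.Xβ] ∈ I, X = '/' })

Items with dot before '/', with the dot advanced:
  [S → . /] → [S → / .]
Closure adds nothing (no advanced item has the dot before a non-terminal).

GOTO = { [S → / .] }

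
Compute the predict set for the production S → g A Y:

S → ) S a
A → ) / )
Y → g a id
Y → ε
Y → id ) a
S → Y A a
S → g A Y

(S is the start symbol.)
{ 'g' }

PREDICT(S → g A Y) = (FIRST(RHS) \ {ε}) ∪ (FOLLOW(S) if ε ∈ FIRST(RHS), i.e. RHS ⇒* ε)
FIRST(g A Y) = { 'g' }
ε ∉ FIRST(g A Y), so FOLLOW(S) is not added.
PREDICT(S → g A Y) = { 'g' }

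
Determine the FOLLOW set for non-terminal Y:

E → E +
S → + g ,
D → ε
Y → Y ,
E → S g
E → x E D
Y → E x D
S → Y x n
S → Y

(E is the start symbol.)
In Y → Y ,: Y is followed by ',', add FIRST(',') \ {ε} = { ',' }
In S → Y x n: Y is followed by x n, add FIRST(x n) \ {ε} = { 'x' }
In S → Y: Y is at the end, add FOLLOW(S)

The FOLLOW sets referred to above (computed the same way, to a fixed point):
  FOLLOW(S) = { 'g' }

Taking the union: FOLLOW(Y) = { ',', 'g', 'x' }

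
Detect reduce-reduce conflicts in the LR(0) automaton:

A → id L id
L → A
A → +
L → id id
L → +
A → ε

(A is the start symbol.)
Augment with A' → A and build the canonical LR(0) collection (I0 = CLOSURE({[A' → . A]}), then GOTO on every symbol after a dot until no new states appear). It has 10 states:
  I0: { [A → . +], [A → . id L id], [A → .], [A' → . A] }  — shift, reduce
  I1: { [A → + .] }  — reduce
  I2: { [A' → A .] }  — accept
  I3: { [A → . +], [A → . id L id], [A → .], [A → id . L id], [L → . +], [L → . A], [L → . id id] }  — shift, reduce
  I4: { [A → + .], [L → + .] }  — 2 reduces
  I5: { [L → A .] }  — reduce
  I6: { [A → id L . id] }  — shift
  I7: { [A → . +], [A → . id L id], [A → .], [A → id . L id], [L → . +], [L → . A], [L → . id id], [L → id . id] }  — shift, reduce
  I8: { [A → . +], [A → . id L id], [A → .], [A → id . L id], [L → . +], [L → . A], [L → . id id], [L → id . id], [L → id id .] }  — shift, 2 reduces
  I9: { [A → id L id .] }  — reduce

I4 contains complete items [A → + .], [L → + .] — reduce-reduce conflict.
I8 contains complete items [A → .], [L → id id .] — reduce-reduce conflict.

Answer: Yes — I4: [A → + .] vs [L → + .]; I8: [A → .] vs [L → id id .]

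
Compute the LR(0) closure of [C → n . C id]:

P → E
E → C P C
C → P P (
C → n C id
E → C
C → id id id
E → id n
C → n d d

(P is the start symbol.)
Start with: [C → n . C id]
  [C → n . C id] has the dot before C: add [C → . P P (], [C → . n C id], [C → . id id id], [C → . n d d]
  [C → . P P (] has the dot before P: add [P → . E]
  [P → . E] has the dot before E: add [E → . C P C], [E → . C], [E → . id n]
No further items can be added.

CLOSURE = { [C → . P P (], [C → . id id id], [C → . n C id], [C → . n d d], [C → n . C id], [E → . C P C], [E → . C], [E → . id n], [P → . E] }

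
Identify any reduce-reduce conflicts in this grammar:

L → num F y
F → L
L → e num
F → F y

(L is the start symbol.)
Yes — I6: [F → F y .] vs [L → num F y .]

A reduce-reduce conflict occurs when an LR(0) state has two complete items [A → α .] and [B → β .] — both call for a reduction, and with no lookahead the parser cannot choose between them.

Augment with L' → L and build the canonical LR(0) collection (I0 = CLOSURE({[L' → . L]}), then GOTO on every symbol after a dot until no new states appear). It has 8 states:
  I0: { [L → . e num], [L → . num F y], [L' → . L] }  — shift
  I1: { [L' → L .] }  — accept
  I2: { [L → e . num] }  — shift
  I3: { [F → . F y], [F → . L], [L → . e num], [L → . num F y], [L → num . F y] }  — shift
  I4: { [F → F . y], [L → num F . y] }  — shift
  I5: { [F → L .] }  — reduce
  I6: { [F → F y .], [L → num F y .] }  — 2 reduces
  I7: { [L → e num .] }  — reduce

I6 contains complete items [F → F y .], [L → num F y .] — reduce-reduce conflict.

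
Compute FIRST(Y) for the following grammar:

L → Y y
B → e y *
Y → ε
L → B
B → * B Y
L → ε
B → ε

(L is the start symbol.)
{ ε }

From Y → ε:
  - ε-production, so ε ∈ FIRST(Y)

Collecting: FIRST(Y) = { ε }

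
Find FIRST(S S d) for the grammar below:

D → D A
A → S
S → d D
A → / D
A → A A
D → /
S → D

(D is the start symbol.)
{ '/', 'd' }

FIRST sets of the non-terminals involved (from the grammar, by fixed-point iteration):
  FIRST(S) = { '/', 'd' }

To compute FIRST(S S d), process the symbols left to right:
Symbol S is a non-terminal. Add FIRST(S) \ {ε} = { '/', 'd' }
S is not nullable (ε ∉ FIRST(S)), so stop here.
FIRST(S S d) = { '/', 'd' }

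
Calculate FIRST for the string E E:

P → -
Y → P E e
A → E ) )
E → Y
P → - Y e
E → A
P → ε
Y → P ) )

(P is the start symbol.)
{ ')', '-' }

FIRST sets of the non-terminals involved (from the grammar, by fixed-point iteration):
  FIRST(E) = { ')', '-' }

To compute FIRST(E E), process the symbols left to right:
Symbol E is a non-terminal. Add FIRST(E) \ {ε} = { ')', '-' }
E is not nullable (ε ∉ FIRST(E)), so stop here.
FIRST(E E) = { ')', '-' }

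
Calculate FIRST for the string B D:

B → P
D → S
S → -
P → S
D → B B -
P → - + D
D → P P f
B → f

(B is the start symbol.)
{ '-', 'f' }

FIRST sets of the non-terminals involved (from the grammar, by fixed-point iteration):
  FIRST(B) = { '-', 'f' }

To compute FIRST(B D), process the symbols left to right:
Symbol B is a non-terminal. Add FIRST(B) \ {ε} = { '-', 'f' }
B is not nullable (ε ∉ FIRST(B)), so stop here.
FIRST(B D) = { '-', 'f' }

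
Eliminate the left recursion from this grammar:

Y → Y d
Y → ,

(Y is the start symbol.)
Y → , Y'
Y' → d Y'
Y' → ε

Y is directly left-recursive. The standard transformation for
  A → A α₁ | ... | A α_m | β₁ | ... | β_n
is
  A  → β₁ A' | ... | β_n A'
  A' → α₁ A' | ... | α_m A' | ε

Y → , becomes Y → , Y'
Y → Y d becomes Y' → d Y'
Add Y' → ε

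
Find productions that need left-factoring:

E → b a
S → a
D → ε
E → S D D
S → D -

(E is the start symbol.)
No, left-factoring is not needed

Left-factoring is needed when two productions for the same non-terminal
share a common prefix on the right-hand side.

Productions for E:
  E → b a
  E → S D D
Productions for S:
  S → a
  S → D -

No common prefixes found.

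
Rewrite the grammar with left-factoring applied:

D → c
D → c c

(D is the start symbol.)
Left-factoring transforms A → αβ₁ | αβ₂ into A → αA' and A' → β₁ | β₂
(α is the longest common prefix among the alternatives). Repeat until
no nonterminal has two alternatives with a common prefix.

Round 1: D has alternatives sharing prefix 'c'. Introduce D': D → c D'
  Add: D' → ε
  Add: D' → c

No remaining common prefixes — done.

Resulting grammar:
D → c D'
D' → ε
D' → c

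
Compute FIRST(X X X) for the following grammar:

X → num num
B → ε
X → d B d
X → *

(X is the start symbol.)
FIRST sets of the non-terminals involved (from the grammar, by fixed-point iteration):
  FIRST(X) = { '*', 'd', 'num' }

To compute FIRST(X X X), process the symbols left to right:
Symbol X is a non-terminal. Add FIRST(X) \ {ε} = { '*', 'd', 'num' }
X is not nullable (ε ∉ FIRST(X)), so stop here.
FIRST(X X X) = { '*', 'd', 'num' }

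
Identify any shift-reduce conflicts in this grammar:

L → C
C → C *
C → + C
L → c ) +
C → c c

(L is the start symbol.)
Augment with L' → L and build the canonical LR(0) collection (I0 = CLOSURE({[L' → . L]}), then GOTO on every symbol after a dot until no new states appear). It has 11 states:
  I0: { [C → . + C], [C → . C *], [C → . c c], [L → . C], [L → . c ) +], [L' → . L] }  — shift
  I1: { [C → + . C], [C → . + C], [C → . C *], [C → . c c] }  — shift
  I2: { [C → C . *], [L → C .] }  — shift, reduce
  I3: { [L' → L .] }  — accept
  I4: { [C → c . c], [L → c . ) +] }  — shift
  I5: { [L → c ) . +] }  — shift
  I6: { [C → c c .] }  — reduce
  I7: { [L → c ) + .] }  — reduce
  I8: { [C → C * .] }  — reduce
  I9: { [C → + C .], [C → C . *] }  — shift, reduce
  I10: { [C → c . c] }  — shift

I2 contains reduce item [L → C .] and shift item [C → C . *] — shift-reduce conflict.
I9 contains reduce item [C → + C .] and shift item [C → C . *] — shift-reduce conflict.

Answer: Yes — I2: [L → C .] vs [C → C . *]; I9: [C → + C .] vs [C → C . *]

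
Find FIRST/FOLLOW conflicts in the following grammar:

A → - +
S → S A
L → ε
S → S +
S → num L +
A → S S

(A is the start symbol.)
Nullable non-terminals: L.
L has a nullable alternative but only one production, so nothing to check.

A, S have no nullable alternative, so no FIRST/FOLLOW check is needed there.

No FIRST/FOLLOW conflicts found.

Answer: No FIRST/FOLLOW conflicts.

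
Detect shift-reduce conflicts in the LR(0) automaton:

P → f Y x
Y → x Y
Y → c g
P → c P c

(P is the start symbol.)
A shift-reduce conflict occurs when an LR(0) state has both:
  - a complete (reduce) item [A → α .] (dot at the end), and
  - a shift item [B → β . c γ] (dot before a terminal).

Augment with P' → P and build the canonical LR(0) collection (I0 = CLOSURE({[P' → . P]}), then GOTO on every symbol after a dot until no new states appear). It has 12 states:
  I0: { [P → . c P c], [P → . f Y x], [P' → . P] }  — shift
  I1: { [P' → P .] }  — accept
  I2: { [P → . c P c], [P → . f Y x], [P → c . P c] }  — shift
  I3: { [P → f . Y x], [Y → . c g], [Y → . x Y] }  — shift
  I4: { [P → f Y . x] }  — shift
  I5: { [Y → c . g] }  — shift
  I6: { [Y → . c g], [Y → . x Y], [Y → x . Y] }  — shift
  I7: { [Y → x Y .] }  — reduce
  I8: { [Y → c g .] }  — reduce
  I9: { [P → f Y x .] }  — reduce
  I10: { [P → c P . c] }  — shift
  I11: { [P → c P c .] }  — reduce

No state contains both a complete item and a shift item.

Answer: No shift-reduce conflicts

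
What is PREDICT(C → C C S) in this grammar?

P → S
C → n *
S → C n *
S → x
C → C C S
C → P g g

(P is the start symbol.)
{ 'n', 'x' }

PREDICT(C → C C S) = (FIRST(RHS) \ {ε}) ∪ (FOLLOW(C) if ε ∈ FIRST(RHS), i.e. RHS ⇒* ε)
FIRST(C) = { 'n', 'x' }
FIRST(C C S) = { 'n', 'x' }
ε ∉ FIRST(C C S), so FOLLOW(C) is not added.
PREDICT(C → C C S) = { 'n', 'x' }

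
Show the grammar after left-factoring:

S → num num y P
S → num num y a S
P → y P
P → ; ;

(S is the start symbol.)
S → num num y S'
S' → P
S' → a S
P → y P
P → ; ;

Left-factoring transforms A → αβ₁ | αβ₂ into A → αA' and A' → β₁ | β₂
(α is the longest common prefix among the alternatives). Repeat until
no nonterminal has two alternatives with a common prefix.

Round 1: S has alternatives sharing prefix 'num num y'. Introduce S': S → num num y S'
  Add: S' → P
  Add: S' → a S

No remaining common prefixes — done.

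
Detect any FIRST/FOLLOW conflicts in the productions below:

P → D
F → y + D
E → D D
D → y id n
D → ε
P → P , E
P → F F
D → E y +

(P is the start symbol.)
Yes. P → P ',' E with FOLLOW(P) on { ',' }; D → y id n with FOLLOW(D) on { 'y' }; D → E y '+' with FOLLOW(D) on { 'y' }

A FIRST/FOLLOW conflict occurs when a non-terminal N has a nullable alternative N → β (β ⇒* ε) and another alternative N → α with FIRST(α) ∩ FOLLOW(N) ≠ ∅: on such a lookahead the parser cannot decide between expanding α and letting N vanish via β.

Nullable non-terminals: D, E, P.
FIRST sets used below: FIRST(E) = { 'y', ε }, FIRST(D) = { 'y', ε }, FIRST(P) = { ',', 'y', ε }, FIRST(F) = { 'y' }

D: nullable alternative(s) D → ε; FOLLOW(D) = { $, ',', 'y' }
  D → y id n: FIRST \ {ε} = { 'y' } — overlaps FOLLOW(D) on { 'y' }: CONFLICT
  D → ε: FIRST \ {ε} = { } — this is the only nullable alternative, skip
  D → E y +: FIRST \ {ε} = { 'y' } — overlaps FOLLOW(D) on { 'y' }: CONFLICT
E has a nullable alternative but only one production, so nothing to check.

P: nullable alternative(s) P → D; FOLLOW(P) = { $, ',' }
  P → D: FIRST \ {ε} = { 'y' } — this is the only nullable alternative, skip
  P → P , E: FIRST \ {ε} = { ',', 'y' } — overlaps FOLLOW(P) on { ',' }: CONFLICT
  P → F F: FIRST \ {ε} = { 'y' } — disjoint from FOLLOW(P)

F has no nullable alternative, so no FIRST/FOLLOW check is needed there.

So the grammar has 3 FIRST/FOLLOW conflicts (marked CONFLICT above).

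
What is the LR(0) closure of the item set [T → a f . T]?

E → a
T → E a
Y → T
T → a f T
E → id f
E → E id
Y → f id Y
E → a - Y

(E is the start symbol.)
{ [E → . E id], [E → . a - Y], [E → . a], [E → . id f], [T → . E a], [T → . a f T], [T → a f . T] }

To compute CLOSURE, for each item [A → α.Bβ] where B is a non-terminal, add [B → .γ] for all productions B → γ; repeat for the newly added items until nothing changes.

Start with: [T → a f . T]
  [T → a f . T] has the dot before T: add [T → . E a], [T → . a f T]
  [T → . E a] has the dot before E: add [E → . a], [E → . id f], [E → . E id], [E → . a - Y]
No further items can be added.

CLOSURE = { [E → . E id], [E → . a - Y], [E → . a], [E → . id f], [T → . E a], [T → . a f T], [T → a f . T] }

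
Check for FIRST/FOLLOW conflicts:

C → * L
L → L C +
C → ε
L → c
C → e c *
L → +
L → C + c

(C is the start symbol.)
A FIRST/FOLLOW conflict occurs when a non-terminal N has a nullable alternative N → β (β ⇒* ε) and another alternative N → α with FIRST(α) ∩ FOLLOW(N) ≠ ∅: on such a lookahead the parser cannot decide between expanding α and letting N vanish via β.

Nullable non-terminals: C.

C: nullable alternative(s) C → ε; FOLLOW(C) = { $, '+' }
  C → * L: FIRST \ {ε} = { '*' } — disjoint from FOLLOW(C)
  C → ε: FIRST \ {ε} = { } — this is the only nullable alternative, skip
  C → e c *: FIRST \ {ε} = { 'e' } — disjoint from FOLLOW(C)

L has no nullable alternative, so no FIRST/FOLLOW check is needed there.

No FIRST/FOLLOW conflicts found.

Answer: No FIRST/FOLLOW conflicts.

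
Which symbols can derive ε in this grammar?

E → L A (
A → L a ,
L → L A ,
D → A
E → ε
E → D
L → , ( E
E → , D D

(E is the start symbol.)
A non-terminal is nullable if it can derive ε (the empty string): either it has an ε-production, or it has a production whose right-hand side consists entirely of nullable non-terminals.

ε-productions: E → ε
So E is immediately nullable.
No further non-terminal can be added: every production for the remaining non-terminals contains a terminal or a non-nullable non-terminal.
Nullable = { 'E' }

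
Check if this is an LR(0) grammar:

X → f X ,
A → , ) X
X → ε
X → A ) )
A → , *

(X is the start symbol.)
No. Shift-reduce conflict between [X → .] and [A → . , ) X]

A grammar is LR(0) if no state in the canonical LR(0) collection has:
  - both a shift item (dot before a terminal) and a complete item (shift-reduce conflict), or
  - two or more complete items (reduce-reduce conflict; the accept item [X' → X .] counts as a complete item here).

Augment with X' → X and build the canonical LR(0) collection (I0 = CLOSURE({[X' → . X]}), then GOTO on every symbol after a dot until no new states appear). It has 12 states:
  I0: { [A → . , ) X], [A → . , *], [X → . A ) )], [X → . f X ,], [X → .], [X' → . X] }  — shift, reduce
  I1: { [A → , . ) X], [A → , . *] }  — shift
  I2: { [X → A . ) )] }  — shift
  I3: { [X' → X .] }  — accept
  I4: { [A → . , ) X], [A → . , *], [X → . A ) )], [X → . f X ,], [X → .], [X → f . X ,] }  — shift, reduce
  I5: { [X → f X . ,] }  — shift
  I6: { [X → f X , .] }  — reduce
  I7: { [X → A ) . )] }  — shift
  I8: { [X → A ) ) .] }  — reduce
  I9: { [A → , ) . X], [A → . , ) X], [A → . , *], [X → . A ) )], [X → . f X ,], [X → .] }  — shift, reduce
  I10: { [A → , * .] }  — reduce
  I11: { [A → , ) X .] }  — reduce

Conflict in state I0:
  Shift-reduce conflict between [X → .] and [A → . , ) X]
So the grammar is NOT LR(0).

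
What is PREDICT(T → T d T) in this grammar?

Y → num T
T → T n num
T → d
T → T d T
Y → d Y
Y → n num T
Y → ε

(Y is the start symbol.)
PREDICT(T → T d T) = (FIRST(RHS) \ {ε}) ∪ (FOLLOW(T) if ε ∈ FIRST(RHS), i.e. RHS ⇒* ε)
FIRST(T) = { 'd' }
FIRST(T d T) = { 'd' }
ε ∉ FIRST(T d T), so FOLLOW(T) is not added.
PREDICT(T → T d T) = { 'd' }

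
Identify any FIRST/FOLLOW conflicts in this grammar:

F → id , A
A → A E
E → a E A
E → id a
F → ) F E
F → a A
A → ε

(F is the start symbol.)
A FIRST/FOLLOW conflict occurs when a non-terminal N has a nullable alternative N → β (β ⇒* ε) and another alternative N → α with FIRST(α) ∩ FOLLOW(N) ≠ ∅: on such a lookahead the parser cannot decide between expanding α and letting N vanish via β.

Nullable non-terminals: A.
FIRST sets used below: FIRST(A) = { 'a', 'id', ε }, FIRST(E) = { 'a', 'id' }

A: nullable alternative(s) A → ε; FOLLOW(A) = { $, 'a', 'id' }
  A → A E: FIRST \ {ε} = { 'a', 'id' } — overlaps FOLLOW(A) on { 'a', 'id' }: CONFLICT
  A → ε: FIRST \ {ε} = { } — this is the only nullable alternative, skip

E, F have no nullable alternative, so no FIRST/FOLLOW check is needed there.

So the grammar has 1 FIRST/FOLLOW conflict (marked CONFLICT above).

Answer: Yes. A → A E with FOLLOW(A) on { 'a', 'id' }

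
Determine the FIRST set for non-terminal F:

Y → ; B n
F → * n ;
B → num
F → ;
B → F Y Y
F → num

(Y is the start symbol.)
From F → * n ;:
  - '*' is a terminal: add '*' and stop
From F → ;:
  - ';' is a terminal: add ';' and stop
From F → num:
  - num is a terminal: add 'num' and stop

Collecting: FIRST(F) = { '*', ';', 'num' }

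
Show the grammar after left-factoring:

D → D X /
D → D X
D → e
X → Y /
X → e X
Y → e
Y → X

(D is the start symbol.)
D → D X D'
D' → /
D' → ε
D → e
X → Y /
X → e X
Y → e
Y → X

Left-factoring transforms A → αβ₁ | αβ₂ into A → αA' and A' → β₁ | β₂
(α is the longest common prefix among the alternatives). Repeat until
no nonterminal has two alternatives with a common prefix.

Round 1: D has alternatives sharing prefix 'D X'. Introduce D': D → D X D'
  Add: D' → /
  Add: D' → ε

No remaining common prefixes — done.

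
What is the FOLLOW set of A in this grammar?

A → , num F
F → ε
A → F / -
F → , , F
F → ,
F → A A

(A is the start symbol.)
To compute FOLLOW(A), find every occurrence of A on a right-hand side N → α A β: add FIRST(β) \ {ε}, and if β is empty or nullable also add FOLLOW(N). Iterate to a fixed point.

A is the start symbol, so $ ∈ FOLLOW(A).
In F → A A: A is followed by A, add FIRST(A) \ {ε} = { ',', '/' }
In F → A A: A is at the end, add FOLLOW(F)

The FOLLOW sets referred to above (computed the same way, to a fixed point):
  FOLLOW(F) = { $, ',', '/' }

Taking the union: FOLLOW(A) = { $, ',', '/' }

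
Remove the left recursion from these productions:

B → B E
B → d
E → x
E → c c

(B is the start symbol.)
B is directly left-recursive. The standard transformation for
  A → A α₁ | ... | A α_m | β₁ | ... | β_n
is
  A  → β₁ A' | ... | β_n A'
  A' → α₁ A' | ... | α_m A' | ε

B → d becomes B → d B'
B → B E becomes B' → E B'
Add B' → ε

Productions for other non-terminals are unchanged:
  E → x
  E → c c

Resulting grammar:
B → d B'
B' → E B'
B' → ε
E → x
E → c c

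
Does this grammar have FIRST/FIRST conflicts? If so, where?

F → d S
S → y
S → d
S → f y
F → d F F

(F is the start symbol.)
Productions for F:
  F → d S: FIRST = { 'd' }
  F → d F F: FIRST = { 'd' }
Productions for S:
  S → y: FIRST = { 'y' }
  S → d: FIRST = { 'd' }
  S → f y: FIRST = { 'f' }

Conflict for F: F → d S and F → d F F
  Overlap: { 'd' }

Answer: Yes. F → d S / F → d F F on { 'd' }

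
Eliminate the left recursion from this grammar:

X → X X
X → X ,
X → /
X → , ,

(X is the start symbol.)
X → / X'
X → , , X'
X' → X X'
X' → , X'
X' → ε

X is directly left-recursive. The standard transformation for
  A → A α₁ | ... | A α_m | β₁ | ... | β_n
is
  A  → β₁ A' | ... | β_n A'
  A' → α₁ A' | ... | α_m A' | ε

X → / becomes X → / X'
X → , , becomes X → , , X'
X → X X becomes X' → X X'
X → X , becomes X' → , X'
Add X' → ε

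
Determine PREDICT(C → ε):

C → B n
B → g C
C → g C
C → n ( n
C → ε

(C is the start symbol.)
{ $, 'n' }

PREDICT(C → ε) = (FIRST(RHS) \ {ε}) ∪ (FOLLOW(C) if ε ∈ FIRST(RHS), i.e. RHS ⇒* ε)
The right-hand side is ε (FIRST(ε) = { ε }), so the predict set is FOLLOW(C) = { $, 'n' }
PREDICT(C → ε) = { $, 'n' }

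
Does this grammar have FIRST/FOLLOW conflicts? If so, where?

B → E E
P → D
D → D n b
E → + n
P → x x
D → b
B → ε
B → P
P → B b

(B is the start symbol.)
A FIRST/FOLLOW conflict occurs when a non-terminal N has a nullable alternative N → β (β ⇒* ε) and another alternative N → α with FIRST(α) ∩ FOLLOW(N) ≠ ∅: on such a lookahead the parser cannot decide between expanding α and letting N vanish via β.

Nullable non-terminals: B.
FIRST sets used below: FIRST(E) = { '+' }, FIRST(P) = { '+', 'b', 'x' }

B: nullable alternative(s) B → ε; FOLLOW(B) = { $, 'b' }
  B → E E: FIRST \ {ε} = { '+' } — disjoint from FOLLOW(B)
  B → ε: FIRST \ {ε} = { } — this is the only nullable alternative, skip
  B → P: FIRST \ {ε} = { '+', 'b', 'x' } — overlaps FOLLOW(B) on { 'b' }: CONFLICT

D, E, P have no nullable alternative, so no FIRST/FOLLOW check is needed there.

So the grammar has 1 FIRST/FOLLOW conflict (marked CONFLICT above).

Answer: Yes. B → P with FOLLOW(B) on { 'b' }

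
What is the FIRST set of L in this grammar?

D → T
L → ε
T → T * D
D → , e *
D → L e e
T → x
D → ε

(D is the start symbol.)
From L → ε:
  - ε-production, so ε ∈ FIRST(L)

Collecting: FIRST(L) = { ε }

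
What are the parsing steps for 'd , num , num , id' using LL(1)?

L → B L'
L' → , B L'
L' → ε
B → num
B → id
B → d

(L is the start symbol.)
LL(1) parsing maintains a stack (initially the start symbol over $) and the input. At each step: if the stack top is a terminal, match it against the current input token; if it is a non-terminal N, replace it with the RHS of M[N, lookahead] (the unique production whose predict set contains the lookahead).

Stack is shown with the top on the left.

Stack     Input                 Action
--------------------------------------
L $       d , num , num , id $  output L → B L'
B L' $    d , num , num , id $  output B → d
d L' $    d , num , num , id $  match 'd'
L' $      , num , num , id $    output L' → , B L'
, B L' $  , num , num , id $    match ','
B L' $    num , num , id $      output B → num
num L' $  num , num , id $      match 'num'
L' $      , num , id $          output L' → , B L'
, B L' $  , num , id $          match ','
B L' $    num , id $            output B → num
num L' $  num , id $            match 'num'
L' $      , id $                output L' → , B L'
, B L' $  , id $                match ','
B L' $    id $                  output B → id
id L' $   id $                  match 'id'
L' $      $                     output L' → ε
$         $                     accept

The string is accepted.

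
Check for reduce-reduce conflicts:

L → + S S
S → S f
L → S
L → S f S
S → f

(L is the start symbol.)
A reduce-reduce conflict occurs when an LR(0) state has two complete items [A → α .] and [B → β .] — both call for a reduction, and with no lookahead the parser cannot choose between them.

Augment with L' → L and build the canonical LR(0) collection (I0 = CLOSURE({[L' → . L]}), then GOTO on every symbol after a dot until no new states appear). It has 11 states:
  I0: { [L → . + S S], [L → . S f S], [L → . S], [L' → . L], [S → . S f], [S → . f] }  — shift
  I1: { [L → + . S S], [S → . S f], [S → . f] }  — shift
  I2: { [L' → L .] }  — accept
  I3: { [L → S . f S], [L → S .], [S → S . f] }  — shift, reduce
  I4: { [S → f .] }  — reduce
  I5: { [L → S f . S], [S → . S f], [S → . f], [S → S f .] }  — shift, reduce
  I6: { [L → S f S .], [S → S . f] }  — shift, reduce
  I7: { [S → S f .] }  — reduce
  I8: { [L → + S . S], [S → . S f], [S → . f], [S → S . f] }  — shift
  I9: { [L → + S S .], [S → S . f] }  — shift, reduce
  I10: { [S → S f .], [S → f .] }  — 2 reduces

I10 contains complete items [S → S f .], [S → f .] — reduce-reduce conflict.

Answer: Yes — I10: [S → S f .] vs [S → f .]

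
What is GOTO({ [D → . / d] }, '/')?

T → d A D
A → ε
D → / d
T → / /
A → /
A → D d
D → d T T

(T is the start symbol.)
{ [D → / . d] }

GOTO(I, '/') = CLOSURE({ [A → αX.β] : [A → α.Xβ] ∈ I, X = '/' })

Items with dot before '/', with the dot advanced:
  [D → . / d] → [D → / . d]
Closure adds nothing (no advanced item has the dot before a non-terminal).

GOTO = { [D → / . d] }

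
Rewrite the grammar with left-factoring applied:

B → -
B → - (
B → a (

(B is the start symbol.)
Left-factoring transforms A → αβ₁ | αβ₂ into A → αA' and A' → β₁ | β₂
(α is the longest common prefix among the alternatives). Repeat until
no nonterminal has two alternatives with a common prefix.

Round 1: B has alternatives sharing prefix '-'. Introduce B': B → - B'
  Add: B' → ε
  Add: B' → (

No remaining common prefixes — done.

Resulting grammar:
B → - B'
B' → ε
B' → (
B → a (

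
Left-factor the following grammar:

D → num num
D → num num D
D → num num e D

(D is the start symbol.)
D → num num D'
D' → ε
D' → D
D' → e D

Left-factoring transforms A → αβ₁ | αβ₂ into A → αA' and A' → β₁ | β₂
(α is the longest common prefix among the alternatives). Repeat until
no nonterminal has two alternatives with a common prefix.

Round 1: D has alternatives sharing prefix 'num num'. Introduce D': D → num num D'
  Add: D' → ε
  Add: D' → D
  Add: D' → e D

No remaining common prefixes — done.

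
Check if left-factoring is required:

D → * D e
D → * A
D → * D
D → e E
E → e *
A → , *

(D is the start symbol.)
Left-factoring is needed when two productions for the same non-terminal
share a common prefix on the right-hand side.

Productions for D:
  D → * D e
  D → * A
  D → * D
  D → e E

Found common prefix '*' in productions for D

Answer: Yes, D has productions with common prefix '*'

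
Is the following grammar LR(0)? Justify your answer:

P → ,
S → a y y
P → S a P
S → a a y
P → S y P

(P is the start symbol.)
Yes, the grammar is LR(0)

Augment with P' → P and build the canonical LR(0) collection (I0 = CLOSURE({[P' → . P]}), then GOTO on every symbol after a dot until no new states appear). It has 13 states:
  I0: { [P → . ,], [P → . S a P], [P → . S y P], [P' → . P], [S → . a a y], [S → . a y y] }  — shift
  I1: { [P → , .] }  — reduce
  I2: { [P' → P .] }  — accept
  I3: { [P → S . a P], [P → S . y P] }  — shift
  I4: { [S → a . a y], [S → a . y y] }  — shift
  I5: { [S → a a . y] }  — shift
  I6: { [S → a y . y] }  — shift
  I7: { [S → a y y .] }  — reduce
  I8: { [S → a a y .] }  — reduce
  I9: { [P → . ,], [P → . S a P], [P → . S y P], [P → S a . P], [S → . a a y], [S → . a y y] }  — shift
  I10: { [P → . ,], [P → . S a P], [P → . S y P], [P → S y . P], [S → . a a y], [S → . a y y] }  — shift
  I11: { [P → S y P .] }  — reduce
  I12: { [P → S a P .] }  — reduce

Every state is either a pure shift/goto state or contains exactly one complete item and nothing to shift — no conflicts. The grammar is LR(0).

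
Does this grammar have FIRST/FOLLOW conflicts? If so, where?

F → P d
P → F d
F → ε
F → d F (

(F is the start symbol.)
A FIRST/FOLLOW conflict occurs when a non-terminal N has a nullable alternative N → β (β ⇒* ε) and another alternative N → α with FIRST(α) ∩ FOLLOW(N) ≠ ∅: on such a lookahead the parser cannot decide between expanding α and letting N vanish via β.

Nullable non-terminals: F.
FIRST sets used below: FIRST(P) = { 'd' }

F: nullable alternative(s) F → ε; FOLLOW(F) = { $, '(', 'd' }
  F → P d: FIRST \ {ε} = { 'd' } — overlaps FOLLOW(F) on { 'd' }: CONFLICT
  F → ε: FIRST \ {ε} = { } — this is the only nullable alternative, skip
  F → d F (: FIRST \ {ε} = { 'd' } — overlaps FOLLOW(F) on { 'd' }: CONFLICT

P has no nullable alternative, so no FIRST/FOLLOW check is needed there.

So the grammar has 2 FIRST/FOLLOW conflicts (marked CONFLICT above).

Answer: Yes. F → P d with FOLLOW(F) on { 'd' }; F → d F '(' with FOLLOW(F) on { 'd' }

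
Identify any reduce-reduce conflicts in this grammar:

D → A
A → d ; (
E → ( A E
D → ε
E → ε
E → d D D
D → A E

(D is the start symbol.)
Yes — I1: [D → A .] vs [E → .]

A reduce-reduce conflict occurs when an LR(0) state has two complete items [A → α .] and [B → β .] — both call for a reduction, and with no lookahead the parser cannot choose between them.

Augment with D' → D and build the canonical LR(0) collection (I0 = CLOSURE({[D' → . D]}), then GOTO on every symbol after a dot until no new states appear). It has 13 states:
  I0: { [A → . d ; (], [D → . A E], [D → . A], [D → .], [D' → . D] }  — shift, reduce
  I1: { [D → A . E], [D → A .], [E → . ( A E], [E → . d D D], [E → .] }  — shift, 2 reduces
  I2: { [D' → D .] }  — accept
  I3: { [A → d . ; (] }  — shift
  I4: { [A → d ; . (] }  — shift
  I5: { [A → d ; ( .] }  — reduce
  I6: { [A → . d ; (], [E → ( . A E] }  — shift
  I7: { [D → A E .] }  — reduce
  I8: { [A → . d ; (], [D → . A E], [D → . A], [D → .], [E → d . D D] }  — shift, reduce
  I9: { [A → . d ; (], [D → . A E], [D → . A], [D → .], [E → d D . D] }  — shift, reduce
  I10: { [E → d D D .] }  — reduce
  I11: { [E → ( A . E], [E → . ( A E], [E → . d D D], [E → .] }  — shift, reduce
  I12: { [E → ( A E .] }  — reduce

I1 contains complete items [D → A .], [E → .] — reduce-reduce conflict.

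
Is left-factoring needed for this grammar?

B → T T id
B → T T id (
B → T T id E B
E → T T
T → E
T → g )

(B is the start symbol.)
Yes, B has productions with common prefix 'T T id'

Left-factoring is needed when two productions for the same non-terminal
share a common prefix on the right-hand side.

Productions for B:
  B → T T id
  B → T T id (
  B → T T id E B
Productions for T:
  T → E
  T → g )

Found common prefix 'T T id' in productions for B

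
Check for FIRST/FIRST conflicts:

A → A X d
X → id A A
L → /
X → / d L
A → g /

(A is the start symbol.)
Yes. A → A X d / A → g '/' on { 'g' }

FIRST sets of the non-terminals at (or reachable through a nullable prefix from) the front of some alternative:
  FIRST(A) = { 'g' }

Productions for A:
  A → A X d: FIRST = { 'g' }
  A → g /: FIRST = { 'g' }
Productions for X:
  X → id A A: FIRST = { 'id' }
  X → / d L: FIRST = { '/' }
L has only one production, so no FIRST/FIRST conflict is possible there.

Conflict for A: A → A X d and A → g /
  Overlap: { 'g' }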